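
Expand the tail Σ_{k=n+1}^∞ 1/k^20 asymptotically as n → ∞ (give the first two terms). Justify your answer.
Σ_{k>n} 1/k^20 = 1/(19 · n^19) − 1/(2 · n^20) + O(1/n^21)

Compare to the integral: ∫_{n}^∞ x^(−20) dx = [−x^(−19)/19]_{n}^∞ = 1/((20−1)·n^19). The Euler-Maclaurin correction adds −f(n)/2 = −1/(2·n^20). Euler-Maclaurin then gives
  Σ_{k>n} 1/k^20 = ∫_{n}^∞ dx/x^20 − 1/(2·n^20) + O(1/n^21).
(Equivalently this is ζ(20) − Σ_{k≤n} 1/k^20.)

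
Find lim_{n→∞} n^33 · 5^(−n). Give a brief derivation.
lim = 0

Exponentials with base > 1 dominate every fixed polynomial: for any fixed c, n^c / 5^n → 0 as n → ∞ (e.g. by the ratio test, or by writing 5^n = e^(n ln 5) and noting e^(n ln 5) / n^c → ∞). Hence n^33 · 5^(−n) = n^33 / 5^n → 0.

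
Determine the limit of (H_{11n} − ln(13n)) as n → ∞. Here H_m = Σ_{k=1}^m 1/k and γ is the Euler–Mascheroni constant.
lim = ln(11/13) + γ

By Euler-Maclaurin, H_m = ln m + γ + O(1/m). So
  H_{11n} − ln(13n) = ln(11n) + γ − ln(13n) + O(1/n)
                       = ln(11/13) + γ + O(1/n).
Hence the limit is ln(11/13) + γ.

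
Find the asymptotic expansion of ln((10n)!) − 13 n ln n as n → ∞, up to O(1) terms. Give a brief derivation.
ln((10n)!) − 13 n ln n = −3 n ln n + 10(ln 10 − 1) n + (1/2) ln(2π·10n) + O(1/n)

Stirling: ln((10n)!) = 10n ln(10n) − 10n + (1/2) ln(2π·10n) + O(1/n).
Expand 10n ln(10n) = 10n (ln n + ln 10) = 10n ln n + 10n ln 10.
Subtract 13n ln n: leading term is (10 − 13) n ln n = −3 n ln n. The next term is 10n ln 10 − 10n = 10(ln 10 − 1) n. Then the (1/2) ln(2π·10n) correction.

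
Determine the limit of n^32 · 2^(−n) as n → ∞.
lim = 0

Exponentials with base > 1 dominate every fixed polynomial: for any fixed c, n^c / 2^n → 0 as n → ∞ (e.g. by the ratio test, or by writing 2^n = e^(n ln 2) and noting e^(n ln 2) / n^c → ∞). Hence n^32 · 2^(−n) = n^32 / 2^n → 0.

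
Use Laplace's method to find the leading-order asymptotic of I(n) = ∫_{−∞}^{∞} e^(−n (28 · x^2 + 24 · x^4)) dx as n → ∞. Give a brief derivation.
I(n) ~ sqrt(π/(28n))

φ(x) = 28 · x^2 + 24 · x^4 has its unique global minimum at x* = 0 (since φ'(x) = 56x + 96x^3 = 0 only at x = 0 for real x with both coefficients positive, and φ → ∞ as |x| → ∞). At x* = 0, φ(0) = 0 and φ''(0) = 56. Laplace's method then gives
  I(n) ~ sqrt(2π / (n · φ''(0))) · e^(−n φ(0)) = sqrt(2π / (56n)) = sqrt(π/(28n)).
The 24 · x^4 term contributes only at subleading order (an O(1/n) relative correction).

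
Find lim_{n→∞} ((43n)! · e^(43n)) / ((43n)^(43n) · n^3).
lim = 0

Stirling: (43n)! ~ sqrt(2π·43n) · (43n/e)^(43n). Hence
  (43n)! · e^(43n) / (43n)^(43n) ~ sqrt(2π·43n).
Dividing by n^3: sqrt(2π·43n) / n^3 = sqrt(2π·43) · n^((1−6)/2), so the expression behaves like sqrt(2π·43) · n^((1−6)/2) → 0.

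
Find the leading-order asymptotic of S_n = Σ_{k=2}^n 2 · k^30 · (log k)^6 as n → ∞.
S_n ~ 2 · n^31 · (log n)^6 / 31

By integral comparison, S_n = ∫_1^n 2 · x^30 · (log x)^6 dx + O(n^30 · (log n)^6). For the integral, the leading term of ∫_1^n x^30 (log x)^6 dx is n^31/31 · (log n)^6 (by repeated integration by parts; each step lowers the log-exponent and produces a relatively O(1/log n) correction). Hence S_n ~ 2 · n^31 · (log n)^6 / 31.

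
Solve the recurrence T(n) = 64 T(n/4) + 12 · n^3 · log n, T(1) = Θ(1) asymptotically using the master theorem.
T(n) = Θ(n^3 · (log n)^2)

Here log_4 64 = 3 and f(n) = 12 · n^3 · log n = Θ(n^(log_4 64) · (log n)^1). This is the extended Case 2 of the master theorem (f matches the critical exponent up to log factors), giving T(n) = Θ(n^(log_4 64) · (log n)^(1+1)) = Θ(n^3 · (log n)^2).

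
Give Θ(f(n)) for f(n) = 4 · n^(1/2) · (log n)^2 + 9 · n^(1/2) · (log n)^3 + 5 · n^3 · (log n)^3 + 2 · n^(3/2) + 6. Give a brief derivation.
f(n) ∈ Θ(n^3 · (log n)^3)

Compare the terms by growth order. For large n, n^a · (log n)^b dominates n^a' · (log n)^b' iff a > a', or (a = a' and b > b'). Ranking the 5 terms shows the dominant one is 5 · n^3 · (log n)^3. Hence f(n) ∈ Θ(n^3 · (log n)^3).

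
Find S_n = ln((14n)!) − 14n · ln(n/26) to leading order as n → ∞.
S_n ~ 14n · (ln 364 − 1) + O(ln n)

Stirling: ln((14n)!) = 14n ln(14n) − 14n + O(ln n).
  S_n = 14n ln(14n) − 14n − 14n ln(n/26) + O(ln n)
      = 14n ln(14n) − 14n ln n + 14n ln 26 − 14n + O(ln n)
      = 14n ln 14 + 14n ln 26 − 14n + O(ln n)
      = 14n (ln 364 − 1) + O(ln n).
Numerically ln(364) − 1 ≈ 4.8972.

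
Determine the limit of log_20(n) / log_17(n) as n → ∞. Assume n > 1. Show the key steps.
lim = ln(17) / ln(20) = log_20(17)

Change of base: log_20(n) = ln n / ln 20 and log_17(n) = ln n / ln 17. The ratio is (ln n / ln 20) · (ln 17 / ln n) = ln 17 / ln 20, a constant independent of n. So the limit is ln 17 / ln 20 = log_20(17).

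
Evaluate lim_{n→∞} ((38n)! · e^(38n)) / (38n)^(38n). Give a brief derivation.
lim = ∞

Stirling: (38n)! ~ sqrt(2π·38n) · (38n/e)^(38n). Hence
  (38n)! · e^(38n) / (38n)^(38n) ~ sqrt(2π·38n) = sqrt(2π·38) · sqrt(n) → ∞.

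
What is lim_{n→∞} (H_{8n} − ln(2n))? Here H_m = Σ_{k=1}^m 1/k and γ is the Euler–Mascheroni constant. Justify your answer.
lim = ln 4 + γ

By Euler-Maclaurin, H_m = ln m + γ + O(1/m). So
  H_{8n} − ln(2n) = ln(8n) + γ − ln(2n) + O(1/n)
                       = ln(8/2) + γ + O(1/n).
Hence the limit is ln(8/2) + γ (= ln 4).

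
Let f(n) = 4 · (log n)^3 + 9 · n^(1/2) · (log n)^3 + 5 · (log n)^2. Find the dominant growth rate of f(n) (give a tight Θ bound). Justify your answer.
f(n) ∈ Θ(n^(1/2) · (log n)^3)

Compare the terms by growth order. For large n, n^a · (log n)^b dominates n^a' · (log n)^b' iff a > a', or (a = a' and b > b'). Ranking the 3 terms shows the dominant one is 9 · n^(1/2) · (log n)^3. Hence f(n) ∈ Θ(n^(1/2) · (log n)^3).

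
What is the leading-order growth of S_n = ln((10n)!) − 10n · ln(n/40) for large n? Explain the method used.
S_n ~ 10n · (ln 400 − 1) + O(ln n)

Stirling: ln((10n)!) = 10n ln(10n) − 10n + O(ln n).
  S_n = 10n ln(10n) − 10n − 10n ln(n/40) + O(ln n)
      = 10n ln(10n) − 10n ln n + 10n ln 40 − 10n + O(ln n)
      = 10n ln 10 + 10n ln 40 − 10n + O(ln n)
      = 10n (ln 400 − 1) + O(ln n).
Numerically ln(400) − 1 ≈ 4.9915.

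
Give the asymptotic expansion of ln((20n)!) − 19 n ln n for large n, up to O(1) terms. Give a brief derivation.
ln((20n)!) − 19 n ln n = n ln n + 20(ln 20 − 1) n + (1/2) ln(2π·20n) + O(1/n)

Stirling: ln((20n)!) = 20n ln(20n) − 20n + (1/2) ln(2π·20n) + O(1/n).
Expand 20n ln(20n) = 20n (ln n + ln 20) = 20n ln n + 20n ln 20.
Subtract 19n ln n: leading term is (20 − 19) n ln n = n ln n. The next term is 20n ln 20 − 20n = 20(ln 20 − 1) n. Then the (1/2) ln(2π·20n) correction.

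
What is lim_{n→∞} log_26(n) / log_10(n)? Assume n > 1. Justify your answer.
lim = ln(10) / ln(26) = log_26(10)

Change of base: log_26(n) = ln n / ln 26 and log_10(n) = ln n / ln 10. The ratio is (ln n / ln 26) · (ln 10 / ln n) = ln 10 / ln 26, a constant independent of n. So the limit is ln 10 / ln 26 = log_26(10).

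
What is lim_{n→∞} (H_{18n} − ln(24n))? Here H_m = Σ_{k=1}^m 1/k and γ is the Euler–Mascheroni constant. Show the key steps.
lim = ln(3/4) + γ

By Euler-Maclaurin, H_m = ln m + γ + O(1/m). So
  H_{18n} − ln(24n) = ln(18n) + γ − ln(24n) + O(1/n)
                       = ln(18/24) + γ + O(1/n).
Hence the limit is ln(18/24) + γ (= ln(3/4)).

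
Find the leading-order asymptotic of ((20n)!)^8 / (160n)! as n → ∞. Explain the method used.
((20n)!)^8/(160n)! ~ ((2π·20n)^(7/2) / sqrt(8)) · 8^(−8·20n)  →  0

Write N = 20n. Stirling: N! ~ sqrt(2π N)(N/e)^N and (8N)! ~ sqrt(2π·8N)·(8N/e)^(8N).
  (N!)^8/(8N)! ~ (2π N)^(8/2) (N/e)^(8N) / [sqrt(2π·8N) (8N/e)^(8N)]
     = (2π N)^(8/2) / sqrt(2π·8N) · (N/(8N))^(8N)
     = (2π N)^((8−1)/2) / sqrt(8) · 8^(−8N).
Since 8^8 > 1, the factor 8^(−8N) decays exponentially, so the ratio → 0. Substituting N = 20n gives the stated form.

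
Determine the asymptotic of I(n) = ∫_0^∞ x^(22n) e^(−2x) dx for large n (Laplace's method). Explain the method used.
I(n) ~ (sqrt(2π·22n) / 2) · (22n/(2e))^(22n)

Write the integrand as exp(22n ln x − 2x) and set f(x) = 22n ln x − 2x. Then f'(x) = 22n/x − 2 = 0 at x* = 22n/2, and f''(x*) = −22n/x*^2 = −2^2/(22n). Laplace's method (interior maximum) gives
  I(n) ~ e^(f(x*)) · sqrt(2π / |f''(x*)|)
        = exp(22n ln(22n/2) − 22n) · sqrt(2π · 22n / 2^2)
        = (22n/2)^(22n) e^(−22n) · sqrt(2π·22n) / 2
        = (sqrt(2π·22n) / 2) · (22n/(2e))^(22n).
This matches Γ(22n+1)/2^(22n+1) with Stirling applied to Γ.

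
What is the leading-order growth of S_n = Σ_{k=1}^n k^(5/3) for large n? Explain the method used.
S_n ~ (3/8) · n^(8/3)

Integral comparison: Σ_{k=1}^n k^(5/3) = ∫_0^n x^(5/3) dx + O(n^(5/3)). The integral is n^(1 + 5/3) / (1 + 5/3) = n^((5+3)/3) / ((5+3)/3) = (3/8) · n^(8/3).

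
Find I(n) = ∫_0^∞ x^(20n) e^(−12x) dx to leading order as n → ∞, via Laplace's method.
I(n) ~ (sqrt(2π·20n) / 12) · (20n/(12e))^(20n)

Write the integrand as exp(20n ln x − 12x) and set f(x) = 20n ln x − 12x. Then f'(x) = 20n/x − 12 = 0 at x* = 20n/12, and f''(x*) = −20n/x*^2 = −12^2/(20n). Laplace's method (interior maximum) gives
  I(n) ~ e^(f(x*)) · sqrt(2π / |f''(x*)|)
        = exp(20n ln(20n/12) − 20n) · sqrt(2π · 20n / 12^2)
        = (20n/12)^(20n) e^(−20n) · sqrt(2π·20n) / 12
        = (sqrt(2π·20n) / 12) · (20n/(12e))^(20n).
This matches Γ(20n+1)/12^(20n+1) with Stirling applied to Γ.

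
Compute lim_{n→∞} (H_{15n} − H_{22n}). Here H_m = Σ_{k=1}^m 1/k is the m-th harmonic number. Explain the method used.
lim = ln(15/22)

Euler-Maclaurin gives H_m = ln m + γ + 1/(2m) + O(1/m^2). The γ and O(1/m) terms cancel in the difference:
  H_{15n} − H_{22n} = ln(15n) − ln(22n) + O(1/n) = ln(15/22) + O(1/n).
Hence the limit is ln(15/22).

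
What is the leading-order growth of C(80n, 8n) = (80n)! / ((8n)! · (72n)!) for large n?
C(80n, 8n) ~ (10000000000/387420489)^(8n) · sqrt(5/(9π·8n))

Write N = 8n. Apply Stirling to each factorial:
  (10N)! ~ sqrt(2π·10N) · (10N/e)^(10N),
  N! ~ sqrt(2π N) · (N/e)^N,
  (9N)! ~ sqrt(2π·9N) · (9N/e)^(9N).
The exponential factors combine to (10N)^(10N) / (N^N · (9N)^(9N)) = 10^(10N)/9^(9N) = (10^10/9^9)^N = (10000000000/387420489)^N.
The square-root prefactors combine to sqrt(2π·10N) / (sqrt(2π N)·sqrt(2π·9N)) = sqrt(10 / (2π·9·N)) = sqrt(5/(9π·8n)).
Substituting N = 8n: C(80n, 8n) ~ (10000000000/387420489)^(8n) · sqrt(5/(9π·8n)).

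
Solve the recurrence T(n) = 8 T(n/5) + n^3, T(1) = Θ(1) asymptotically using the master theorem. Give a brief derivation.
T(n) = Θ(n^3)

log_5 8 ≈ 1.292. f(n) = n^3 dominates n^(log_5 8) since 3 > 1.292, and the regularity condition a·f(n/b) = 8·(n/5)^3 = (8/125)·n^3 ≤ c·f(n) holds with c = 8/125 ≈ 0.064 < 1. So this is Case 3: T(n) = Θ(f(n)) = Θ(n^3).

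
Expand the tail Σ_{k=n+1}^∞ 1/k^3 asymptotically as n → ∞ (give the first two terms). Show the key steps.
Σ_{k>n} 1/k^3 = 1/(2 · n^2) − 1/(2 · n^3) + O(1/n^4)

Compare to the integral: ∫_{n}^∞ x^(−3) dx = [−x^(−2)/2]_{n}^∞ = 1/((3−1)·n^2). The Euler-Maclaurin correction adds −f(n)/2 = −1/(2·n^3). Euler-Maclaurin then gives
  Σ_{k>n} 1/k^3 = ∫_{n}^∞ dx/x^3 − 1/(2·n^3) + O(1/n^4).
(Equivalently this is ζ(3) − Σ_{k≤n} 1/k^3.)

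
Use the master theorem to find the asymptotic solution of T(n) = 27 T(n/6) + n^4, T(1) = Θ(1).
T(n) = Θ(n^4)

log_6 27 ≈ 1.839. f(n) = n^4 dominates n^(log_6 27) since 4 > 1.839, and the regularity condition a·f(n/b) = 27·(n/6)^4 = (27/1296)·n^4 ≤ c·f(n) holds with c = 27/1296 ≈ 0.0208 < 1. So this is Case 3: T(n) = Θ(f(n)) = Θ(n^4).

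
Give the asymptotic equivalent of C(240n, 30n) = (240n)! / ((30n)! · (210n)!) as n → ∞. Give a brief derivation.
C(240n, 30n) ~ (16777216/823543)^(30n) · sqrt(4/(7π·30n))

Write N = 30n. Apply Stirling to each factorial:
  (8N)! ~ sqrt(2π·8N) · (8N/e)^(8N),
  N! ~ sqrt(2π N) · (N/e)^N,
  (7N)! ~ sqrt(2π·7N) · (7N/e)^(7N).
The exponential factors combine to (8N)^(8N) / (N^N · (7N)^(7N)) = 8^(8N)/7^(7N) = (8^8/7^7)^N = (16777216/823543)^N.
The square-root prefactors combine to sqrt(2π·8N) / (sqrt(2π N)·sqrt(2π·7N)) = sqrt(8 / (2π·7·N)) = sqrt(4/(7π·30n)).
Substituting N = 30n: C(240n, 30n) ~ (16777216/823543)^(30n) · sqrt(4/(7π·30n)).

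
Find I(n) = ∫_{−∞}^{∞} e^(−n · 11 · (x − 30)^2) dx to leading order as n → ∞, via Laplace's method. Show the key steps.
I(n) = sqrt(π/(11n))

Here φ(x) = 11 · (x − 30)^2 has its unique minimum at x* = 30 with φ(x*) = 0 and φ''(x*) = 22. Laplace's method gives
  I(n) ~ e^(−n φ(x*)) · sqrt(2π / (n · φ''(x*))) = sqrt(2π / (22n)) = sqrt(π/(11n)).
This is exact: substituting u = (x − 30)·sqrt(11n) gives I(n) = (1/sqrt(11n)) ∫_{−∞}^{∞} e^(−u^2) du = sqrt(π/(11n)).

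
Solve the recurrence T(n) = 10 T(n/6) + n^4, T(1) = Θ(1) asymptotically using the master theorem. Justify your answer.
T(n) = Θ(n^4)

log_6 10 ≈ 1.285. f(n) = n^4 dominates n^(log_6 10) since 4 > 1.285, and the regularity condition a·f(n/b) = 10·(n/6)^4 = (10/1296)·n^4 ≤ c·f(n) holds with c = 10/1296 ≈ 0.00772 < 1. So this is Case 3: T(n) = Θ(f(n)) = Θ(n^4).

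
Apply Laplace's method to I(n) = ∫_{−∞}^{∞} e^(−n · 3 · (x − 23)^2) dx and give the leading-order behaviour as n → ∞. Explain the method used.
I(n) = sqrt(π/(3n))

Here φ(x) = 3 · (x − 23)^2 has its unique minimum at x* = 23 with φ(x*) = 0 and φ''(x*) = 6. Laplace's method gives
  I(n) ~ e^(−n φ(x*)) · sqrt(2π / (n · φ''(x*))) = sqrt(2π / (6n)) = sqrt(π/(3n)).
This is exact: substituting u = (x − 23)·sqrt(3n) gives I(n) = (1/sqrt(3n)) ∫_{−∞}^{∞} e^(−u^2) du = sqrt(π/(3n)).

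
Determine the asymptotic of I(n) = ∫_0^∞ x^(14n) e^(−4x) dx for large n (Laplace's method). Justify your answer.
I(n) ~ (sqrt(2π·14n) / 4) · (14n/(4e))^(14n)

Write the integrand as exp(14n ln x − 4x) and set f(x) = 14n ln x − 4x. Then f'(x) = 14n/x − 4 = 0 at x* = 14n/4, and f''(x*) = −14n/x*^2 = −4^2/(14n). Laplace's method (interior maximum) gives
  I(n) ~ e^(f(x*)) · sqrt(2π / |f''(x*)|)
        = exp(14n ln(14n/4) − 14n) · sqrt(2π · 14n / 4^2)
        = (14n/4)^(14n) e^(−14n) · sqrt(2π·14n) / 4
        = (sqrt(2π·14n) / 4) · (14n/(4e))^(14n).
This matches Γ(14n+1)/4^(14n+1) with Stirling applied to Γ.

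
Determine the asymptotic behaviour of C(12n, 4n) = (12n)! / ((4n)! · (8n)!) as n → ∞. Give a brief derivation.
C(12n, 4n) ~ (27/4)^(4n) · sqrt(3/(4π·4n))

Write N = 4n. Apply Stirling to each factorial:
  (3N)! ~ sqrt(2π·3N) · (3N/e)^(3N),
  N! ~ sqrt(2π N) · (N/e)^N,
  (2N)! ~ sqrt(2π·2N) · (2N/e)^(2N).
The exponential factors combine to (3N)^(3N) / (N^N · (2N)^(2N)) = 3^(3N)/2^(2N) = (3^3/2^2)^N = (27/4)^N.
The square-root prefactors combine to sqrt(2π·3N) / (sqrt(2π N)·sqrt(2π·2N)) = sqrt(3 / (2π·2·N)) = sqrt(3/(4π·4n)).
Substituting N = 4n: C(12n, 4n) ~ (27/4)^(4n) · sqrt(3/(4π·4n)).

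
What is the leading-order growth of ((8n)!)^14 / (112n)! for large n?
((8n)!)^14/(112n)! ~ ((2π·8n)^(13/2) / sqrt(14)) · 14^(−14·8n)  →  0

Write N = 8n. Stirling: N! ~ sqrt(2π N)(N/e)^N and (14N)! ~ sqrt(2π·14N)·(14N/e)^(14N).
  (N!)^14/(14N)! ~ (2π N)^(14/2) (N/e)^(14N) / [sqrt(2π·14N) (14N/e)^(14N)]
     = (2π N)^(14/2) / sqrt(2π·14N) · (N/(14N))^(14N)
     = (2π N)^((14−1)/2) / sqrt(14) · 14^(−14N).
Since 14^14 > 1, the factor 14^(−14N) decays exponentially, so the ratio → 0. Substituting N = 8n gives the stated form.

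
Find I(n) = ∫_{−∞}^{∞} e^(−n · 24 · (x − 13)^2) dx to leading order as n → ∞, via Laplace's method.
I(n) = sqrt(π/(24n))

Here φ(x) = 24 · (x − 13)^2 has its unique minimum at x* = 13 with φ(x*) = 0 and φ''(x*) = 48. Laplace's method gives
  I(n) ~ e^(−n φ(x*)) · sqrt(2π / (n · φ''(x*))) = sqrt(2π / (48n)) = sqrt(π/(24n)).
This is exact: substituting u = (x − 13)·sqrt(24n) gives I(n) = (1/sqrt(24n)) ∫_{−∞}^{∞} e^(−u^2) du = sqrt(π/(24n)).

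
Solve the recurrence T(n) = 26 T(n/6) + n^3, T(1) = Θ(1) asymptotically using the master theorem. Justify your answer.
T(n) = Θ(n^3)

log_6 26 ≈ 1.818. f(n) = n^3 dominates n^(log_6 26) since 3 > 1.818, and the regularity condition a·f(n/b) = 26·(n/6)^3 = (26/216)·n^3 ≤ c·f(n) holds with c = 26/216 ≈ 0.12 < 1. So this is Case 3: T(n) = Θ(f(n)) = Θ(n^3).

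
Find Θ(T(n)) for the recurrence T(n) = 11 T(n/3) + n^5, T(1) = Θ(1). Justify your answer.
T(n) = Θ(n^5)

log_3 11 ≈ 2.183. f(n) = n^5 dominates n^(log_3 11) since 5 > 2.183, and the regularity condition a·f(n/b) = 11·(n/3)^5 = (11/243)·n^5 ≤ c·f(n) holds with c = 11/243 ≈ 0.0453 < 1. So this is Case 3: T(n) = Θ(f(n)) = Θ(n^5).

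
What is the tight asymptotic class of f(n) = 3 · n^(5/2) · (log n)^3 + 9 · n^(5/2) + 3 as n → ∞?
f(n) ∈ Θ(n^(5/2) · (log n)^3)

Compare the terms by growth order. For large n, n^a · (log n)^b dominates n^a' · (log n)^b' iff a > a', or (a = a' and b > b'). Ranking the 3 terms shows the dominant one is 3 · n^(5/2) · (log n)^3. Hence f(n) ∈ Θ(n^(5/2) · (log n)^3).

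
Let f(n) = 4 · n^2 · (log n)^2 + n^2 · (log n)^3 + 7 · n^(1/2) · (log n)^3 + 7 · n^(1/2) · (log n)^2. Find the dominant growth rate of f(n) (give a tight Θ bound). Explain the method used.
f(n) ∈ Θ(n^2 · (log n)^3)

Compare the terms by growth order. For large n, n^a · (log n)^b dominates n^a' · (log n)^b' iff a > a', or (a = a' and b > b'). Ranking the 4 terms shows the dominant one is n^2 · (log n)^3. Hence f(n) ∈ Θ(n^2 · (log n)^3).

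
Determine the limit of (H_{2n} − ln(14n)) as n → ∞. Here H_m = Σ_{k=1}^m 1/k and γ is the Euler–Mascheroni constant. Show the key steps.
lim = −ln 7 + γ

By Euler-Maclaurin, H_m = ln m + γ + O(1/m). So
  H_{2n} − ln(14n) = ln(2n) + γ − ln(14n) + O(1/n)
                       = ln(2/14) + γ + O(1/n).
Hence the limit is ln(2/14) + γ (= −ln 7).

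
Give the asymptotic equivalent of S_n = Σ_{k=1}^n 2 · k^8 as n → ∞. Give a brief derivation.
S_n ~ 2 · n^9 / 9

By integral comparison (Euler-Maclaurin), Σ_{k=1}^n 2 · k^8 = 2 · ∫_0^n x^8 dx + O(n^8) = 2 · n^9/9 + O(n^8). (Equivalently, Faulhaber's formula gives the same leading term.)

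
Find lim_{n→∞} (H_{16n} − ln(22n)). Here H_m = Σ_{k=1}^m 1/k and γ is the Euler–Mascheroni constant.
lim = ln(8/11) + γ

By Euler-Maclaurin, H_m = ln m + γ + O(1/m). So
  H_{16n} − ln(22n) = ln(16n) + γ − ln(22n) + O(1/n)
                       = ln(16/22) + γ + O(1/n).
Hence the limit is ln(16/22) + γ (= ln(8/11)).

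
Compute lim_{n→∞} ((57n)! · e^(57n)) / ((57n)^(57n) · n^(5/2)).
lim = 0

Stirling: (57n)! ~ sqrt(2π·57n) · (57n/e)^(57n). Hence
  (57n)! · e^(57n) / (57n)^(57n) ~ sqrt(2π·57n).
Dividing by n^(5/2): sqrt(2π·57n) / n^(5/2) = sqrt(2π·57) · n^((1−5)/2), so the expression behaves like sqrt(2π·57) · n^((1−5)/2) → 0.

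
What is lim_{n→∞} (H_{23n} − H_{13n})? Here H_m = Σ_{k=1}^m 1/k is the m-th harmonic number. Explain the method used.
lim = ln(23/13)

Euler-Maclaurin gives H_m = ln m + γ + 1/(2m) + O(1/m^2). The γ and O(1/m) terms cancel in the difference:
  H_{23n} − H_{13n} = ln(23n) − ln(13n) + O(1/n) = ln(23/13) + O(1/n).
Hence the limit is ln(23/13).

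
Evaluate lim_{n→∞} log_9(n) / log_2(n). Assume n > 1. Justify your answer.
lim = ln(2) / ln(9) = log_9(2)

Change of base: log_9(n) = ln n / ln 9 and log_2(n) = ln n / ln 2. The ratio is (ln n / ln 9) · (ln 2 / ln n) = ln 2 / ln 9, a constant independent of n. So the limit is ln 2 / ln 9 = log_9(2).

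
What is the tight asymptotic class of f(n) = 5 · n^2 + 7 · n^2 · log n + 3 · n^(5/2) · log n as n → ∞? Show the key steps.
f(n) ∈ Θ(n^(5/2) · log n)

Compare the terms by growth order. For large n, n^a · (log n)^b dominates n^a' · (log n)^b' iff a > a', or (a = a' and b > b'). Ranking the 3 terms shows the dominant one is 3 · n^(5/2) · log n. Hence f(n) ∈ Θ(n^(5/2) · log n).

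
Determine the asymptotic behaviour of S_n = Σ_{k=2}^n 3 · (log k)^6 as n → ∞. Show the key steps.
S_n ~ 3 · n · (log n)^6

By integral comparison, S_n = ∫_1^n 3 · (log x)^6 dx + O((log n)^6). For the integral, the leading term of ∫_1^n (log x)^6 dx is n · (log n)^6 (by repeated integration by parts; each step lowers the log-exponent and produces a relatively O(1/log n) correction). Hence S_n ~ 3 · n · (log n)^6.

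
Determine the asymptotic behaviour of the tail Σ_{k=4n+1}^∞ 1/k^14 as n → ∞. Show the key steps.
Σ_{k>4n} 1/k^14 ~ 1/(13 · (4n)^13)

Compare to the integral: ∫_{4n}^∞ x^(−14) dx = [−x^(−13)/13]_{4n}^∞ = 1/((14−1)·(4n)^13). Euler-Maclaurin then gives
  Σ_{k>4n} 1/k^14 = ∫_{4n}^∞ dx/x^14 − 1/(2·(4n)^14) + O(1/(4n)^15).
(Equivalently this is ζ(14) − Σ_{k≤4n} 1/k^14.)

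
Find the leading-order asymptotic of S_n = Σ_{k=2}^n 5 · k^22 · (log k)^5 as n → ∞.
S_n ~ 5 · n^23 · (log n)^5 / 23

By integral comparison, S_n = ∫_1^n 5 · x^22 · (log x)^5 dx + O(n^22 · (log n)^5). For the integral, the leading term of ∫_1^n x^22 (log x)^5 dx is n^23/23 · (log n)^5 (by repeated integration by parts; each step lowers the log-exponent and produces a relatively O(1/log n) correction). Hence S_n ~ 5 · n^23 · (log n)^5 / 23.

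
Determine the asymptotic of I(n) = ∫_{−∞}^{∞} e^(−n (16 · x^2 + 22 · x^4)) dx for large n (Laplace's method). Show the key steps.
I(n) ~ sqrt(π/(16n))

φ(x) = 16 · x^2 + 22 · x^4 has its unique global minimum at x* = 0 (since φ'(x) = 32x + 88x^3 = 0 only at x = 0 for real x with both coefficients positive, and φ → ∞ as |x| → ∞). At x* = 0, φ(0) = 0 and φ''(0) = 32. Laplace's method then gives
  I(n) ~ sqrt(2π / (n · φ''(0))) · e^(−n φ(0)) = sqrt(2π / (32n)) = sqrt(π/(16n)).
The 22 · x^4 term contributes only at subleading order (an O(1/n) relative correction).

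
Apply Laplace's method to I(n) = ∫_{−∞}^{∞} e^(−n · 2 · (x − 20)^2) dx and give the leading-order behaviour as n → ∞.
I(n) = sqrt(π/(2n))

Here φ(x) = 2 · (x − 20)^2 has its unique minimum at x* = 20 with φ(x*) = 0 and φ''(x*) = 4. Laplace's method gives
  I(n) ~ e^(−n φ(x*)) · sqrt(2π / (n · φ''(x*))) = sqrt(2π / (4n)) = sqrt(π/(2n)).
This is exact: substituting u = (x − 20)·sqrt(2n) gives I(n) = (1/sqrt(2n)) ∫_{−∞}^{∞} e^(−u^2) du = sqrt(π/(2n)).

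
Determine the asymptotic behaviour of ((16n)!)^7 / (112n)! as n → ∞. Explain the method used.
((16n)!)^7/(112n)! ~ ((2π·16n)^(6/2) / sqrt(7)) · 7^(−7·16n)  →  0

Write N = 16n. Stirling: N! ~ sqrt(2π N)(N/e)^N and (7N)! ~ sqrt(2π·7N)·(7N/e)^(7N).
  (N!)^7/(7N)! ~ (2π N)^(7/2) (N/e)^(7N) / [sqrt(2π·7N) (7N/e)^(7N)]
     = (2π N)^(7/2) / sqrt(2π·7N) · (N/(7N))^(7N)
     = (2π N)^((7−1)/2) / sqrt(7) · 7^(−7N).
Since 7^7 > 1, the factor 7^(−7N) decays exponentially, so the ratio → 0. Substituting N = 16n gives the stated form.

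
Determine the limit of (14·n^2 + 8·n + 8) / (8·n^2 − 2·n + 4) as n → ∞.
lim = 14/8 = 7/4

For large n the leading n^2 terms dominate both numerator and denominator. Dividing top and bottom by n^2, every other term tends to 0, leaving 14/8 = 7/4.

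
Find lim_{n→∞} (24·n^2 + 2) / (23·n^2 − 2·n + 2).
lim = 24/23

For large n the leading n^2 terms dominate both numerator and denominator. Dividing top and bottom by n^2, every other term tends to 0, leaving 24/23.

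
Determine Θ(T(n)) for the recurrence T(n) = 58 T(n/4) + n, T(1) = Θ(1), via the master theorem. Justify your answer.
T(n) = Θ(n^(log_4 58))

Master theorem: compare f(n) = n to n^(log_4 58) where log_4 58 ≈ 2.929. Since 1 < log_4 58, we have f(n) = O(n^(log_4 58 − ε)) for some ε > 0 — Case 1. Hence T(n) = Θ(n^(log_4 58)).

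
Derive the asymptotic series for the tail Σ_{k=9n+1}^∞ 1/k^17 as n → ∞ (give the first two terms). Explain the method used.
Σ_{k>9n} 1/k^17 = 1/(16 · (9n)^16) − 1/(2 · (9n)^17) + O(1/(9n)^18)

Compare to the integral: ∫_{9n}^∞ x^(−17) dx = [−x^(−16)/16]_{9n}^∞ = 1/((17−1)·(9n)^16). The Euler-Maclaurin correction adds −f(9n)/2 = −1/(2·(9n)^17). Euler-Maclaurin then gives
  Σ_{k>9n} 1/k^17 = ∫_{9n}^∞ dx/x^17 − 1/(2·(9n)^17) + O(1/(9n)^18).
(Equivalently this is ζ(17) − Σ_{k≤9n} 1/k^17.)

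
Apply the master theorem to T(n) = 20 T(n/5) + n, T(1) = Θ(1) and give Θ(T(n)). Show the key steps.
T(n) = Θ(n^(log_5 20))

Master theorem: compare f(n) = n to n^(log_5 20) where log_5 20 ≈ 1.861. Since 1 < log_5 20, we have f(n) = O(n^(log_5 20 − ε)) for some ε > 0 — Case 1. Hence T(n) = Θ(n^(log_5 20)).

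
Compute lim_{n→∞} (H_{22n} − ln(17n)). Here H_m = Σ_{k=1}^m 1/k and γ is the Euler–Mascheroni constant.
lim = ln(22/17) + γ

By Euler-Maclaurin, H_m = ln m + γ + O(1/m). So
  H_{22n} − ln(17n) = ln(22n) + γ − ln(17n) + O(1/n)
                       = ln(22/17) + γ + O(1/n).
Hence the limit is ln(22/17) + γ.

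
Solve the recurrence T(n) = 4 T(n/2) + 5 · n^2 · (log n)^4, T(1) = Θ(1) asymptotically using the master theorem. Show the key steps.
T(n) = Θ(n^2 · (log n)^5)

Here log_2 4 = 2 and f(n) = 5 · n^2 · (log n)^4 = Θ(n^(log_2 4) · (log n)^4). This is the extended Case 2 of the master theorem (f matches the critical exponent up to log factors), giving T(n) = Θ(n^(log_2 4) · (log n)^(4+1)) = Θ(n^2 · (log n)^5).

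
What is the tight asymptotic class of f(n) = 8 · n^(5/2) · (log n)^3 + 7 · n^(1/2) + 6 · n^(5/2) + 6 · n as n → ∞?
f(n) ∈ Θ(n^(5/2) · (log n)^3)

Compare the terms by growth order. For large n, n^a · (log n)^b dominates n^a' · (log n)^b' iff a > a', or (a = a' and b > b'). Ranking the 4 terms shows the dominant one is 8 · n^(5/2) · (log n)^3. Hence f(n) ∈ Θ(n^(5/2) · (log n)^3).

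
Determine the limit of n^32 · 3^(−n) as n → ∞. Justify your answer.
lim = 0

Exponentials with base > 1 dominate every fixed polynomial: for any fixed c, n^c / 3^n → 0 as n → ∞ (e.g. by the ratio test, or by writing 3^n = e^(n ln 3) and noting e^(n ln 3) / n^c → ∞). Hence n^32 · 3^(−n) = n^32 / 3^n → 0.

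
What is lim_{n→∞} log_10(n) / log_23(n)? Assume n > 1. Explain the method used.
lim = ln(23) / ln(10) = log_10(23)

Change of base: log_10(n) = ln n / ln 10 and log_23(n) = ln n / ln 23. The ratio is (ln n / ln 10) · (ln 23 / ln n) = ln 23 / ln 10, a constant independent of n. So the limit is ln 23 / ln 10 = log_10(23).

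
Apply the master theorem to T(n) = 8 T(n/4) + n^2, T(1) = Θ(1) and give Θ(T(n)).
T(n) = Θ(n^2)

log_4 8 ≈ 1.500. f(n) = n^2 dominates n^(log_4 8) since 2 > 1.500, and the regularity condition a·f(n/b) = 8·(n/4)^2 = (8/16)·n^2 ≤ c·f(n) holds with c = 8/16 ≈ 0.5 < 1. So this is Case 3: T(n) = Θ(f(n)) = Θ(n^2).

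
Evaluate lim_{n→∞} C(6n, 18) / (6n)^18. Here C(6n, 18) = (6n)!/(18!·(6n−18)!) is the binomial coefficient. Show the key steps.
lim = 1/18! = 1/6402373705728000

With N = 6n → ∞: C(N, 18) / N^18 = [N(N−1)…(N−17)] / (18! · N^18) = (1/18!) · 1 · (1 − 1/(6n)) · … · (1 − 17/(6n)). Each factor → 1 as N → ∞, so the limit is 1/18! = 1/6402373705728000.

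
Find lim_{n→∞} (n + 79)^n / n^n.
lim = e^79

Rewrite as (1 + 79/n)^(n). By the standard limit (1 + x/n)^n → e^x, we have (1 + 79/n)^n → e^79, and raising to the 1st power gives e^79.
More precisely, ln[(1 + 79/n)^(n)] = n · ln(1 + 79/n) = n · (79/n + O(1/n^2)) = 79 + O(1/n) → 79.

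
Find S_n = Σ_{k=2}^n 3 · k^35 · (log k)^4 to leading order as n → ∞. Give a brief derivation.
S_n ~ n^36 · (log n)^4 / 12

By integral comparison, S_n = ∫_1^n 3 · x^35 · (log x)^4 dx + O(n^35 · (log n)^4). For the integral, the leading term of ∫_1^n x^35 (log x)^4 dx is n^36/36 · (log n)^4 (by repeated integration by parts; each step lowers the log-exponent and produces a relatively O(1/log n) correction). Hence S_n ~ n^36 · (log n)^4 / 12.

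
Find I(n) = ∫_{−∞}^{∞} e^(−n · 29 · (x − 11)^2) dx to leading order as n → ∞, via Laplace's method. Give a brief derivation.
I(n) = sqrt(π/(29n))

Here φ(x) = 29 · (x − 11)^2 has its unique minimum at x* = 11 with φ(x*) = 0 and φ''(x*) = 58. Laplace's method gives
  I(n) ~ e^(−n φ(x*)) · sqrt(2π / (n · φ''(x*))) = sqrt(2π / (58n)) = sqrt(π/(29n)).
This is exact: substituting u = (x − 11)·sqrt(29n) gives I(n) = (1/sqrt(29n)) ∫_{−∞}^{∞} e^(−u^2) du = sqrt(π/(29n)).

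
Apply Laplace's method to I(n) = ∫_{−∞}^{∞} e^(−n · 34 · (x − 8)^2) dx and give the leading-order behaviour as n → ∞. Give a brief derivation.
I(n) = sqrt(π/(34n))

Here φ(x) = 34 · (x − 8)^2 has its unique minimum at x* = 8 with φ(x*) = 0 and φ''(x*) = 68. Laplace's method gives
  I(n) ~ e^(−n φ(x*)) · sqrt(2π / (n · φ''(x*))) = sqrt(2π / (68n)) = sqrt(π/(34n)).
This is exact: substituting u = (x − 8)·sqrt(34n) gives I(n) = (1/sqrt(34n)) ∫_{−∞}^{∞} e^(−u^2) du = sqrt(π/(34n)).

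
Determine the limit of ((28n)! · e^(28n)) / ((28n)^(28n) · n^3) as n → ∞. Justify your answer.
lim = 0

Stirling: (28n)! ~ sqrt(2π·28n) · (28n/e)^(28n). Hence
  (28n)! · e^(28n) / (28n)^(28n) ~ sqrt(2π·28n).
Dividing by n^3: sqrt(2π·28n) / n^3 = sqrt(2π·28) · n^((1−6)/2), so the expression behaves like sqrt(2π·28) · n^((1−6)/2) → 0.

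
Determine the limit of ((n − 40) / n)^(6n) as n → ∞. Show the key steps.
lim = e^(−240)

Rewrite as (1 − 40/n)^(6n). By the standard limit (1 + x/n)^n → e^x, we have (1 − 40/n)^n → e^(−40), and raising to the 6th power gives e^(−240).
More precisely, ln[(1 − 40/n)^(6n)] = 6n · ln(1 − 40/n) = 6n · (-40/n + O(1/n^2)) = -240 + O(1/n) → -240.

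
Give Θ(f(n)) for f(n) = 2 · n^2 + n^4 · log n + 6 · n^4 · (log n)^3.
f(n) ∈ Θ(n^4 · (log n)^3)

Compare the terms by growth order. For large n, n^a · (log n)^b dominates n^a' · (log n)^b' iff a > a', or (a = a' and b > b'). Ranking the 3 terms shows the dominant one is 6 · n^4 · (log n)^3. Hence f(n) ∈ Θ(n^4 · (log n)^3).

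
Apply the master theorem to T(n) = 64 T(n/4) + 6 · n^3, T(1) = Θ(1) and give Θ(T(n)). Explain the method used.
T(n) = Θ(n^3 log n)

log_4 64 = 3, and f(n) = 6 · n^3 = Θ(n^(log_4 64)). This is Case 2 of the master theorem: T(n) = Θ(f(n) · log n) = Θ(n^3 log n).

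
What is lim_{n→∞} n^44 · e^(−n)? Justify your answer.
lim = 0

Exponentials with base > 1 dominate every fixed polynomial: for any fixed c, n^c / e^n → 0 as n → ∞ (e.g. by the ratio test, or since e^n grows faster than any power of n). Hence n^44 · e^(−n) = n^44 / e^n → 0.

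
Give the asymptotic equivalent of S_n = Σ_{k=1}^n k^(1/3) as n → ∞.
S_n ~ (3/4) · n^(4/3)

Integral comparison: Σ_{k=1}^n k^(1/3) = ∫_0^n x^(1/3) dx + O(n^(1/3)). The integral is n^(1 + 1/3) / (1 + 1/3) = n^((1+3)/3) / ((1+3)/3) = (3/4) · n^(4/3).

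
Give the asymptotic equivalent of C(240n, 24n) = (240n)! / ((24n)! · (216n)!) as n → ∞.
C(240n, 24n) ~ (10000000000/387420489)^(24n) · sqrt(5/(9π·24n))

Write N = 24n. Apply Stirling to each factorial:
  (10N)! ~ sqrt(2π·10N) · (10N/e)^(10N),
  N! ~ sqrt(2π N) · (N/e)^N,
  (9N)! ~ sqrt(2π·9N) · (9N/e)^(9N).
The exponential factors combine to (10N)^(10N) / (N^N · (9N)^(9N)) = 10^(10N)/9^(9N) = (10^10/9^9)^N = (10000000000/387420489)^N.
The square-root prefactors combine to sqrt(2π·10N) / (sqrt(2π N)·sqrt(2π·9N)) = sqrt(10 / (2π·9·N)) = sqrt(5/(9π·24n)).
Substituting N = 24n: C(240n, 24n) ~ (10000000000/387420489)^(24n) · sqrt(5/(9π·24n)).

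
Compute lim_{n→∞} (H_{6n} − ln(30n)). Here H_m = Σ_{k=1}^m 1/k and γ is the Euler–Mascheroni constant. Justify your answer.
lim = −ln 5 + γ

By Euler-Maclaurin, H_m = ln m + γ + O(1/m). So
  H_{6n} − ln(30n) = ln(6n) + γ − ln(30n) + O(1/n)
                       = ln(6/30) + γ + O(1/n).
Hence the limit is ln(6/30) + γ (= −ln 5).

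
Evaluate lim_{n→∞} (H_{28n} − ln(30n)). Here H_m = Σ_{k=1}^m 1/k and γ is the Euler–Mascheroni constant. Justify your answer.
lim = ln(14/15) + γ

By Euler-Maclaurin, H_m = ln m + γ + O(1/m). So
  H_{28n} − ln(30n) = ln(28n) + γ − ln(30n) + O(1/n)
                       = ln(28/30) + γ + O(1/n).
Hence the limit is ln(28/30) + γ (= ln(14/15)).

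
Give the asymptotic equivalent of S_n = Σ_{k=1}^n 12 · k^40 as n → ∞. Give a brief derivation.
S_n ~ 12 · n^41 / 41

By integral comparison (Euler-Maclaurin), Σ_{k=1}^n 12 · k^40 = 12 · ∫_0^n x^40 dx + O(n^40) = 12 · n^41/41 + O(n^40). (Equivalently, Faulhaber's formula gives the same leading term.)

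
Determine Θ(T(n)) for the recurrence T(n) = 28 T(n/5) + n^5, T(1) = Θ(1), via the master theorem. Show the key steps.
T(n) = Θ(n^5)

log_5 28 ≈ 2.070. f(n) = n^5 dominates n^(log_5 28) since 5 > 2.070, and the regularity condition a·f(n/b) = 28·(n/5)^5 = (28/3125)·n^5 ≤ c·f(n) holds with c = 28/3125 ≈ 0.00896 < 1. So this is Case 3: T(n) = Θ(f(n)) = Θ(n^5).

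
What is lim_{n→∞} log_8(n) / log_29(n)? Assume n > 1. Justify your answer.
lim = ln(29) / ln(8) = log_8(29)

Change of base: log_8(n) = ln n / ln 8 and log_29(n) = ln n / ln 29. The ratio is (ln n / ln 8) · (ln 29 / ln n) = ln 29 / ln 8, a constant independent of n. So the limit is ln 29 / ln 8 = log_8(29).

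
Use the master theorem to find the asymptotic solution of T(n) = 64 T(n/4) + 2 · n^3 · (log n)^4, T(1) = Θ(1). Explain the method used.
T(n) = Θ(n^3 · (log n)^5)

Here log_4 64 = 3 and f(n) = 2 · n^3 · (log n)^4 = Θ(n^(log_4 64) · (log n)^4). This is the extended Case 2 of the master theorem (f matches the critical exponent up to log factors), giving T(n) = Θ(n^(log_4 64) · (log n)^(4+1)) = Θ(n^3 · (log n)^5).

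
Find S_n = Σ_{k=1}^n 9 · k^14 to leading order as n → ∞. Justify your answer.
S_n ~ 3 · n^15 / 5

By integral comparison (Euler-Maclaurin), Σ_{k=1}^n 9 · k^14 = 9 · ∫_0^n x^14 dx + O(n^14) = 9 · n^15/15 = 3 · n^15 / 5 + O(n^14). (Equivalently, Faulhaber's formula gives the same leading term.)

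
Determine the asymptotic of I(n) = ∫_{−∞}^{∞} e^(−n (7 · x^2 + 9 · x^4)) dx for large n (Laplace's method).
I(n) ~ sqrt(π/(7n))

φ(x) = 7 · x^2 + 9 · x^4 has its unique global minimum at x* = 0 (since φ'(x) = 14x + 36x^3 = 0 only at x = 0 for real x with both coefficients positive, and φ → ∞ as |x| → ∞). At x* = 0, φ(0) = 0 and φ''(0) = 14. Laplace's method then gives
  I(n) ~ sqrt(2π / (n · φ''(0))) · e^(−n φ(0)) = sqrt(2π / (14n)) = sqrt(π/(7n)).
The 9 · x^4 term contributes only at subleading order (an O(1/n) relative correction).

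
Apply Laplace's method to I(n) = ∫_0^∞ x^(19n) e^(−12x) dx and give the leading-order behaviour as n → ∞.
I(n) ~ (sqrt(2π·19n) / 12) · (19n/(12e))^(19n)

Write the integrand as exp(19n ln x − 12x) and set f(x) = 19n ln x − 12x. Then f'(x) = 19n/x − 12 = 0 at x* = 19n/12, and f''(x*) = −19n/x*^2 = −12^2/(19n). Laplace's method (interior maximum) gives
  I(n) ~ e^(f(x*)) · sqrt(2π / |f''(x*)|)
        = exp(19n ln(19n/12) − 19n) · sqrt(2π · 19n / 12^2)
        = (19n/12)^(19n) e^(−19n) · sqrt(2π·19n) / 12
        = (sqrt(2π·19n) / 12) · (19n/(12e))^(19n).
This matches Γ(19n+1)/12^(19n+1) with Stirling applied to Γ.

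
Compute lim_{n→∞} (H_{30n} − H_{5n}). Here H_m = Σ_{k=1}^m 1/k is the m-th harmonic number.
lim = ln(30/5) = ln 6

Euler-Maclaurin gives H_m = ln m + γ + 1/(2m) + O(1/m^2). The γ and O(1/m) terms cancel in the difference:
  H_{30n} − H_{5n} = ln(30n) − ln(5n) + O(1/n) = ln(30/5) + O(1/n).
Hence the limit is ln(30/5) = ln 6.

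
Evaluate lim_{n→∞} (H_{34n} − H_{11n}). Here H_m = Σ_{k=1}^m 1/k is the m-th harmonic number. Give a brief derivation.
lim = ln(34/11)

Euler-Maclaurin gives H_m = ln m + γ + 1/(2m) + O(1/m^2). The γ and O(1/m) terms cancel in the difference:
  H_{34n} − H_{11n} = ln(34n) − ln(11n) + O(1/n) = ln(34/11) + O(1/n).
Hence the limit is ln(34/11).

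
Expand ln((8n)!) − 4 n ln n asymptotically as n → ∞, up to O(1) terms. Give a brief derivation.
ln((8n)!) − 4 n ln n = 4 n ln n + 8(ln 8 − 1) n + (1/2) ln(2π·8n) + O(1/n)

Stirling: ln((8n)!) = 8n ln(8n) − 8n + (1/2) ln(2π·8n) + O(1/n).
Expand 8n ln(8n) = 8n (ln n + ln 8) = 8n ln n + 8n ln 8.
Subtract 4n ln n: leading term is (8 − 4) n ln n = 4 n ln n. The next term is 8n ln 8 − 8n = 8(ln 8 − 1) n. Then the (1/2) ln(2π·8n) correction.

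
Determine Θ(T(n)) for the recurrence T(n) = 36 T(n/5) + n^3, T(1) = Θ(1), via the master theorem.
T(n) = Θ(n^3)

log_5 36 ≈ 2.227. f(n) = n^3 dominates n^(log_5 36) since 3 > 2.227, and the regularity condition a·f(n/b) = 36·(n/5)^3 = (36/125)·n^3 ≤ c·f(n) holds with c = 36/125 ≈ 0.288 < 1. So this is Case 3: T(n) = Θ(f(n)) = Θ(n^3).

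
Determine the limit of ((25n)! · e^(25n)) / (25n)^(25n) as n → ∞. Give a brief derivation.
lim = ∞

Stirling: (25n)! ~ sqrt(2π·25n) · (25n/e)^(25n). Hence
  (25n)! · e^(25n) / (25n)^(25n) ~ sqrt(2π·25n) = sqrt(2π·25) · sqrt(n) → ∞.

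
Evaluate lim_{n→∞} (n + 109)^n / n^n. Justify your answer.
lim = e^109

Rewrite as (1 + 109/n)^(n). By the standard limit (1 + x/n)^n → e^x, we have (1 + 109/n)^n → e^109, and raising to the 1st power gives e^109.
More precisely, ln[(1 + 109/n)^(n)] = n · ln(1 + 109/n) = n · (109/n + O(1/n^2)) = 109 + O(1/n) → 109.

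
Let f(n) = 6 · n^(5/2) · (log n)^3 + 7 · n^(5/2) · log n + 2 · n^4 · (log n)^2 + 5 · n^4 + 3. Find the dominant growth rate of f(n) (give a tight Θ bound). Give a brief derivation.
f(n) ∈ Θ(n^4 · (log n)^2)

Compare the terms by growth order. For large n, n^a · (log n)^b dominates n^a' · (log n)^b' iff a > a', or (a = a' and b > b'). Ranking the 5 terms shows the dominant one is 2 · n^4 · (log n)^2. Hence f(n) ∈ Θ(n^4 · (log n)^2).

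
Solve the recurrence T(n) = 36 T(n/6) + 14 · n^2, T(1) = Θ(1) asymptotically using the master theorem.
T(n) = Θ(n^2 log n)

log_6 36 = 2, and f(n) = 14 · n^2 = Θ(n^(log_6 36)). This is Case 2 of the master theorem: T(n) = Θ(f(n) · log n) = Θ(n^2 log n).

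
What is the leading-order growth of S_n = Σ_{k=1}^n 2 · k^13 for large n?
S_n ~ n^14 / 7

By integral comparison (Euler-Maclaurin), Σ_{k=1}^n 2 · k^13 = 2 · ∫_0^n x^13 dx + O(n^13) = 2 · n^14/14 = n^14 / 7 + O(n^13). (Equivalently, Faulhaber's formula gives the same leading term.)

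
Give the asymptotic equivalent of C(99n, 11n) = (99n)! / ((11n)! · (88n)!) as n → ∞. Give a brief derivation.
C(99n, 11n) ~ (387420489/16777216)^(11n) · sqrt(9/(16π·11n))

Write N = 11n. Apply Stirling to each factorial:
  (9N)! ~ sqrt(2π·9N) · (9N/e)^(9N),
  N! ~ sqrt(2π N) · (N/e)^N,
  (8N)! ~ sqrt(2π·8N) · (8N/e)^(8N).
The exponential factors combine to (9N)^(9N) / (N^N · (8N)^(8N)) = 9^(9N)/8^(8N) = (9^9/8^8)^N = (387420489/16777216)^N.
The square-root prefactors combine to sqrt(2π·9N) / (sqrt(2π N)·sqrt(2π·8N)) = sqrt(9 / (2π·8·N)) = sqrt(9/(16π·11n)).
Substituting N = 11n: C(99n, 11n) ~ (387420489/16777216)^(11n) · sqrt(9/(16π·11n)).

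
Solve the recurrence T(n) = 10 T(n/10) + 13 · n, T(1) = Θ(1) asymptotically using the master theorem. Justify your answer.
T(n) = Θ(n log n)

log_10 10 = 1, and f(n) = 13 · n = Θ(n^(log_10 10)). This is Case 2 of the master theorem: T(n) = Θ(f(n) · log n) = Θ(n log n).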